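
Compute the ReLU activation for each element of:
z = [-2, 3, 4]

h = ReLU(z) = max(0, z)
h = [0, 3, 4]

ReLU applied element-wise: max(0,-2)=0, max(0,3)=3, max(0,4)=4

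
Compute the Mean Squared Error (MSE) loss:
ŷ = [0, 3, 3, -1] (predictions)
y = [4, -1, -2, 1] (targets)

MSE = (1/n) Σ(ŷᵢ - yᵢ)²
MSE = 15.25

MSE = (1/4)((0-4)² + (3--1)² + (3--2)² + (-1-1)²) = (1/4)(16 + 16 + 25 + 4) = 15.25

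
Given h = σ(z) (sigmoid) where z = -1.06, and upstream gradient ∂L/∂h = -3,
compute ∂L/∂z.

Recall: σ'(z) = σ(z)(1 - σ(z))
∂L/∂z = -0.5733

σ(-1.06) = 0.2573
σ'(-1.06) = σ(-1.06)(1 - σ(-1.06)) = 0.2573 × 0.7427 = 0.1911
∂L/∂z = ∂L/∂h · σ'(z) = -3 × 0.1911 = -0.5733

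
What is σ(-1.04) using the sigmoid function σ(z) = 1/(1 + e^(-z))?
0.2611

sigmoid(-1.04) = 1/(1 + e^(1.04)) = 1/(1 + 2.829) = 0.2611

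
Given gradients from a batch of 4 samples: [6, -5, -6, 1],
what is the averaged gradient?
Average gradient = -1

Average = (1/4)(6 + -5 + -6 + 1) = -4/4 = -1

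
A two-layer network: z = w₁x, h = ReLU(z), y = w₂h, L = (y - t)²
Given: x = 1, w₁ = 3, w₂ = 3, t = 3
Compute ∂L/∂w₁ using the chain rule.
∂L/∂w₁ = 36

Forward pass:
z = w₁x = 3×1 = 3
h = ReLU(3) = 3
y = w₂h = 3×3 = 9

Backward pass:
∂L/∂y = 2(y - t) = 2(9 - 3) = 12
∂y/∂h = w₂ = 3
∂h/∂z = 1 (ReLU derivative)
∂z/∂w₁ = x = 1

∂L/∂w₁ = 12 × 3 × 1 × 1 = 36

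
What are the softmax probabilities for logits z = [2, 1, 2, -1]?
p = [0.4136, 0.1522, 0.4136, 0.0206]

exp(z) = [7.389, 2.718, 7.389, 0.3679]
Sum = 17.86
p = [0.4136, 0.1522, 0.4136, 0.0206]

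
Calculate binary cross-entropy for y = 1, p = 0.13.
L = 2.04

L = -1·log(0.13) - 0·log(0.87) = -log(0.13) = 2.04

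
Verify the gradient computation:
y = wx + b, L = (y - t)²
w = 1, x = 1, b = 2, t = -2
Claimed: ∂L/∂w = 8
Incorrect

y = (1)(1) + 2 = 3
∂L/∂y = 2(y - t) = 2(3 - -2) = 10
∂y/∂w = x = 1
∂L/∂w = 10 × 1 = 10

Claimed value: 8
Incorrect: The correct gradient is 10.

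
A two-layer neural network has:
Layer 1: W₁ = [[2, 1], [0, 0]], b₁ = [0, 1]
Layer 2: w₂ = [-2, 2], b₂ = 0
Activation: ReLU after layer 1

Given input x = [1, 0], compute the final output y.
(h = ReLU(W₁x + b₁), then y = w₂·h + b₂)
y = -2

Layer 1 pre-activation: z₁ = [2, 1]
After ReLU: h = [2, 1]
Layer 2 output: y = -2×2 + 2×1 + 0 = -2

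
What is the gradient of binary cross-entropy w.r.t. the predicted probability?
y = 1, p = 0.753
∂L/∂p = -1.328

∂L/∂p = -y/p + (1-y)/(1-p) = -1/0.753 + 0 = -1.328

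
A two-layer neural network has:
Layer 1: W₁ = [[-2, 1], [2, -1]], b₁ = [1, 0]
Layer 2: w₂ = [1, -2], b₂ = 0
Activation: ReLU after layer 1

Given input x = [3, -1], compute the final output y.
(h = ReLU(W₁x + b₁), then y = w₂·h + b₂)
y = -14

Layer 1 pre-activation: z₁ = [-6, 7]
After ReLU: h = [0, 7]
Layer 2 output: y = 1×0 + -2×7 + 0 = -14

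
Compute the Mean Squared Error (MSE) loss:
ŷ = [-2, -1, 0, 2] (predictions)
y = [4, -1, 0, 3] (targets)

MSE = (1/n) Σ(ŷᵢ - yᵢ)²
MSE = 9.25

MSE = (1/4)((-2-4)² + (-1--1)² + (0-0)² + (2-3)²) = (1/4)(36 + 0 + 0 + 1) = 9.25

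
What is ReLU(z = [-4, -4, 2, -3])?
h = [0, 0, 2, 0]

ReLU applied element-wise: max(0,-4)=0, max(0,-4)=0, max(0,2)=2, max(0,-3)=0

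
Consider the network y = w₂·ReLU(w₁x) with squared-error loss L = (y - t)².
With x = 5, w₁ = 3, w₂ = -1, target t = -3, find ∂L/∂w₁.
∂L/∂w₁ = 120

Forward pass:
z = w₁x = 3×5 = 15
h = ReLU(15) = 15
y = w₂h = -1×15 = -15

Backward pass:
∂L/∂y = 2(y - t) = 2(-15 - -3) = -24
∂y/∂h = w₂ = -1
∂h/∂z = 1 (ReLU derivative)
∂z/∂w₁ = x = 5

∂L/∂w₁ = -24 × -1 × 1 × 5 = 120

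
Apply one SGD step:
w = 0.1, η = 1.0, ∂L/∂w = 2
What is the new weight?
w_new = -1.9

w_new = w - η·∂L/∂w = 0.1 - 1.0×(2) = 0.1 - (2) = -1.9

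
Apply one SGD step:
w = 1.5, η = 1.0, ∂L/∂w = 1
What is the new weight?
w_new = 0.5

w_new = w - η·∂L/∂w = 1.5 - 1.0×(1) = 1.5 - (1) = 0.5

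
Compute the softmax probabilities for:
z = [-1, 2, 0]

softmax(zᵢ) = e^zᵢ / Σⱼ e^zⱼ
p = [0.042, 0.8438, 0.1142]

exp(z) = [0.3679, 7.389, 1]
Sum = 8.757
p = [0.042, 0.8438, 0.1142]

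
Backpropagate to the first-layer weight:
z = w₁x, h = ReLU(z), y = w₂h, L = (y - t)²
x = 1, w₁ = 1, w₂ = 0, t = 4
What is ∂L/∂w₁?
∂L/∂w₁ = 0

Forward pass:
z = w₁x = 1×1 = 1
h = ReLU(1) = 1
y = w₂h = 0×1 = 0

Backward pass:
∂L/∂y = 2(y - t) = 2(0 - 4) = -8
∂y/∂h = w₂ = 0
∂h/∂z = 1 (ReLU derivative)
∂z/∂w₁ = x = 1

∂L/∂w₁ = -8 × 0 × 1 × 1 = 0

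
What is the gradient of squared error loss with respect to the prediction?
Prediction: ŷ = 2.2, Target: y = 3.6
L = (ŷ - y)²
∂L/∂ŷ = -2.8

∂L/∂ŷ = 2(ŷ - y) = 2(2.2 - 3.6) = 2(-1.4) = -2.8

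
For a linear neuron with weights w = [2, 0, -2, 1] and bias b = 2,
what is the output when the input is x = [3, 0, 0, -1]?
y = 7

y = (2)(3) + (0)(0) + (-2)(0) + (1)(-1) + 2 = 7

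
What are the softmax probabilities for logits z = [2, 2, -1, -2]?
p = [0.4835, 0.4835, 0.0241, 0.0089]

exp(z) = [7.389, 7.389, 0.3679, 0.1353]
Sum = 15.28
p = [0.4835, 0.4835, 0.0241, 0.0089]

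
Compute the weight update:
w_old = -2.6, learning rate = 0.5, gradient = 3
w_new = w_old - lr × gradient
w_new = -4.1

w_new = w - η·∂L/∂w = -2.6 - 0.5×(3) = -2.6 - (1.5) = -4.1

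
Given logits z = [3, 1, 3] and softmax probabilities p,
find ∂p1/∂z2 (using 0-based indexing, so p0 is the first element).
∂p1/∂z2 = -0.02968

p = softmax(z) = [0.4683, 0.06338, 0.4683]
p1 = 0.06338, p2 = 0.4683

∂p1/∂z2 = -p1 × p2 = -0.06338 × 0.4683 = -0.02968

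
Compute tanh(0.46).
0.4301

tanh(0.46) = (e^(0.46) - e^(-0.46))/(e^(0.46) + e^(-0.46)) = 0.4301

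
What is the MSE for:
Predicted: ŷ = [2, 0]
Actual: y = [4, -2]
MSE = 4

MSE = (1/2)((2-4)² + (0--2)²) = (1/2)(4 + 4) = 4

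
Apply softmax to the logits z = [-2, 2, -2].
p = [0.0177, 0.9647, 0.0177]

exp(z) = [0.1353, 7.389, 0.1353]
Sum = 7.66
p = [0.0177, 0.9647, 0.0177]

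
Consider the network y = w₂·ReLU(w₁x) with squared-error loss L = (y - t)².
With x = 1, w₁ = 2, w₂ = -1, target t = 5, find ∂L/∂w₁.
∂L/∂w₁ = 14

Forward pass:
z = w₁x = 2×1 = 2
h = ReLU(2) = 2
y = w₂h = -1×2 = -2

Backward pass:
∂L/∂y = 2(y - t) = 2(-2 - 5) = -14
∂y/∂h = w₂ = -1
∂h/∂z = 1 (ReLU derivative)
∂z/∂w₁ = x = 1

∂L/∂w₁ = -14 × -1 × 1 × 1 = 14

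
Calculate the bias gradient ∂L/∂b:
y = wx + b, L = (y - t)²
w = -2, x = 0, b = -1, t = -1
∂L/∂b = 0

y = wx + b = (-2)(0) + -1 = -1
∂L/∂y = 2(y - t) = 2(-1 - -1) = 0
∂y/∂b = 1
∂L/∂b = ∂L/∂y · ∂y/∂b = 0 × 1 = 0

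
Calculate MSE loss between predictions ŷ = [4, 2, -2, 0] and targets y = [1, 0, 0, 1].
MSE = 4.5

MSE = (1/4)((4-1)² + (2-0)² + (-2-0)² + (0-1)²) = (1/4)(9 + 4 + 4 + 1) = 4.5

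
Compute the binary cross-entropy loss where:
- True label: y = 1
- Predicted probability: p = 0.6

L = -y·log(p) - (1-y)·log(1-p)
L = 0.5108

L = -1·log(0.6) - 0·log(0.4) = -log(0.6) = 0.5108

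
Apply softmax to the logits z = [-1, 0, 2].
p = [0.042, 0.1142, 0.8438]

exp(z) = [0.3679, 1, 7.389]
Sum = 8.757
p = [0.042, 0.1142, 0.8438]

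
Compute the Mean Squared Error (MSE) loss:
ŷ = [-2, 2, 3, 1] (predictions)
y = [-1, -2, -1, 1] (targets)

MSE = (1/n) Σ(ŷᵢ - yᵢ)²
MSE = 8.25

MSE = (1/4)((-2--1)² + (2--2)² + (3--1)² + (1-1)²) = (1/4)(1 + 16 + 16 + 0) = 8.25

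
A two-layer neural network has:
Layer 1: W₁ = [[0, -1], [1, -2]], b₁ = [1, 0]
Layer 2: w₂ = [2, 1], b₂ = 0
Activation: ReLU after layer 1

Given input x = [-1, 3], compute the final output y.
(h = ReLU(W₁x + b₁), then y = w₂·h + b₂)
y = 0

Layer 1 pre-activation: z₁ = [-2, -7]
After ReLU: h = [0, 0]
Layer 2 output: y = 2×0 + 1×0 + 0 = 0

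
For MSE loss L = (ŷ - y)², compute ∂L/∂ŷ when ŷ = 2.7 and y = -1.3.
∂L/∂ŷ = 8.0

∂L/∂ŷ = 2(ŷ - y) = 2(2.7 - -1.3) = 2(4.0) = 8.0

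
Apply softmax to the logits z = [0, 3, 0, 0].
p = [0.0433, 0.87, 0.0433, 0.0433]

exp(z) = [1, 20.09, 1, 1]
Sum = 23.09
p = [0.0433, 0.87, 0.0433, 0.0433]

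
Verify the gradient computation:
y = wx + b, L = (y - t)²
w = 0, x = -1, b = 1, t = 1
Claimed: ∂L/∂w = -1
Incorrect

y = (0)(-1) + 1 = 1
∂L/∂y = 2(y - t) = 2(1 - 1) = 0
∂y/∂w = x = -1
∂L/∂w = 0 × -1 = 0

Claimed value: -1
Incorrect: The correct gradient is 0.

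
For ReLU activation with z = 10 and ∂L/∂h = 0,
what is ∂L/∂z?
∂L/∂z = 0

h = ReLU(10) = 10
Since z > 0: ∂h/∂z = 1
∂L/∂z = ∂L/∂h · ∂h/∂z = 0 × 1 = 0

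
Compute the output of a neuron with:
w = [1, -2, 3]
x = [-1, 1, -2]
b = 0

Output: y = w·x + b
y = -9

y = (1)(-1) + (-2)(1) + (3)(-2) + 0 = -9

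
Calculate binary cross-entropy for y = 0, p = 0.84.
L = 1.833

L = -0·log(0.84) - 1·log(0.16) = -log(0.16) = 1.833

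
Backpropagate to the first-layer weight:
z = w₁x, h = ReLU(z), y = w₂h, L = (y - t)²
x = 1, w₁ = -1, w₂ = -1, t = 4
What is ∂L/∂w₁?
∂L/∂w₁ = 0

Forward pass:
z = w₁x = -1×1 = -1
h = ReLU(-1) = 0
y = w₂h = -1×0 = 0

Backward pass:
∂L/∂y = 2(y - t) = 2(0 - 4) = -8
∂y/∂h = w₂ = -1
∂h/∂z = 0 (ReLU derivative)
∂z/∂w₁ = x = 1

∂L/∂w₁ = -8 × -1 × 0 × 1 = 0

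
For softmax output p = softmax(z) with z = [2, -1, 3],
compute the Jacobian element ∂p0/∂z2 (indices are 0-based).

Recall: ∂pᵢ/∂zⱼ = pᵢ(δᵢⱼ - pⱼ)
∂p0/∂z2 = -0.1915

p = softmax(z) = [0.2654, 0.01321, 0.7214]
p0 = 0.2654, p2 = 0.7214

∂p0/∂z2 = -p0 × p2 = -0.2654 × 0.7214 = -0.1915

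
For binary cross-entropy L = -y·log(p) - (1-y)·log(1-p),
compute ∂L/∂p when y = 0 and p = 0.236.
∂L/∂p = 1.309

∂L/∂p = -y/p + (1-y)/(1-p) = 0 + 1/0.764 = 1.309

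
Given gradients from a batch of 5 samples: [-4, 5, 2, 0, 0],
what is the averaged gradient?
Average gradient = 0.6

Average = (1/5)(-4 + 5 + 2 + 0 + 0) = 3/5 = 0.6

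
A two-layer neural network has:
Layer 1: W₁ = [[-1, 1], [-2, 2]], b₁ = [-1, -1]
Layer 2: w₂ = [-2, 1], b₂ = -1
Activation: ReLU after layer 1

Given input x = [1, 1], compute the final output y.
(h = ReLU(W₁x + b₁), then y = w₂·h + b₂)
y = -1

Layer 1 pre-activation: z₁ = [-1, -1]
After ReLU: h = [0, 0]
Layer 2 output: y = -2×0 + 1×0 + -1 = -1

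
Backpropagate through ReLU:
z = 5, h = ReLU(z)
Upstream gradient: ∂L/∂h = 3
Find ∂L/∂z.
∂L/∂z = 3

h = ReLU(5) = 5
Since z > 0: ∂h/∂z = 1
∂L/∂z = ∂L/∂h · ∂h/∂z = 3 × 1 = 3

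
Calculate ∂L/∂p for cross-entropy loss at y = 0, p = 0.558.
∂L/∂p = 2.262

∂L/∂p = -y/p + (1-y)/(1-p) = 0 + 1/0.442 = 2.262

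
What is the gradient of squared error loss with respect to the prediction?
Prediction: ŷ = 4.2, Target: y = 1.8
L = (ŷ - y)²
∂L/∂ŷ = 4.8

∂L/∂ŷ = 2(ŷ - y) = 2(4.2 - 1.8) = 2(2.4) = 4.8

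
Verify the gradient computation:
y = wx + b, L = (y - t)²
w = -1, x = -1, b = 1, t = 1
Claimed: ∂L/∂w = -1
Incorrect

y = (-1)(-1) + 1 = 2
∂L/∂y = 2(y - t) = 2(2 - 1) = 2
∂y/∂w = x = -1
∂L/∂w = 2 × -1 = -2

Claimed value: -1
Incorrect: The correct gradient is -2.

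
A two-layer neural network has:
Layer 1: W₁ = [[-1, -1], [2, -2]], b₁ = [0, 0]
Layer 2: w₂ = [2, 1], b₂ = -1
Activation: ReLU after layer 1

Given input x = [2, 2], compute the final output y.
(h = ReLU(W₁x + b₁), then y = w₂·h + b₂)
y = -1

Layer 1 pre-activation: z₁ = [-4, 0]
After ReLU: h = [0, 0]
Layer 2 output: y = 2×0 + 1×0 + -1 = -1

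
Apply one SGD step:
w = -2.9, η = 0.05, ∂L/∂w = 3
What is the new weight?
w_new = -3.05

w_new = w - η·∂L/∂w = -2.9 - 0.05×(3) = -2.9 - (0.15) = -3.05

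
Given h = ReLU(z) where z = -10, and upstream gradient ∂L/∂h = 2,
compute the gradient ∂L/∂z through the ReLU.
∂L/∂z = 0

h = ReLU(-10) = 0
Since z < 0: ∂h/∂z = 0
∂L/∂z = ∂L/∂h · ∂h/∂z = 2 × 0 = 0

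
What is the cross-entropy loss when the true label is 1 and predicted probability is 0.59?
L = 0.5276

L = -1·log(0.59) - 0·log(0.41) = -log(0.59) = 0.5276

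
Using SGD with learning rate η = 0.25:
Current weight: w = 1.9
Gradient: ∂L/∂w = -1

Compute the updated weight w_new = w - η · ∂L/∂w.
w_new = 2.15

w_new = w - η·∂L/∂w = 1.9 - 0.25×(-1) = 1.9 - (-0.25) = 2.15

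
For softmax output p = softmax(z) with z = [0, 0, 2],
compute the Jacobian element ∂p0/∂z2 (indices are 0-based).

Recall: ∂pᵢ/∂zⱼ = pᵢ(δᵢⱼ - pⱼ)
∂p0/∂z2 = -0.08382

p = softmax(z) = [0.1065, 0.1065, 0.787]
p0 = 0.1065, p2 = 0.787

∂p0/∂z2 = -p0 × p2 = -0.1065 × 0.787 = -0.08382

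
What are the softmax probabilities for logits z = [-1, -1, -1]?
p = [0.3333, 0.3333, 0.3333]

exp(z) = [0.3679, 0.3679, 0.3679]
Sum = 1.104
p = [0.3333, 0.3333, 0.3333]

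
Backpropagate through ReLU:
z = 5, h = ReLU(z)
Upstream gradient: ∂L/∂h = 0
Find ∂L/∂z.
∂L/∂z = 0

h = ReLU(5) = 5
Since z > 0: ∂h/∂z = 1
∂L/∂z = ∂L/∂h · ∂h/∂z = 0 × 1 = 0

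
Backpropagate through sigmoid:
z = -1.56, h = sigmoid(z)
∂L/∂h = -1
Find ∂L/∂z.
∂L/∂z = -0.1435

σ(-1.56) = 0.1736
σ'(-1.56) = σ(-1.56)(1 - σ(-1.56)) = 0.1736 × 0.8264 = 0.1435
∂L/∂z = ∂L/∂h · σ'(z) = -1 × 0.1435 = -0.1435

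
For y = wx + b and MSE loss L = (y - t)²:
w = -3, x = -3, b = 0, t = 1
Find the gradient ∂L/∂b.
∂L/∂b = 16

y = wx + b = (-3)(-3) + 0 = 9
∂L/∂y = 2(y - t) = 2(9 - 1) = 16
∂y/∂b = 1
∂L/∂b = ∂L/∂y · ∂y/∂b = 16 × 1 = 16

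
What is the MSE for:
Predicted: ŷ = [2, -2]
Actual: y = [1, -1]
MSE = 1

MSE = (1/2)((2-1)² + (-2--1)²) = (1/2)(1 + 1) = 1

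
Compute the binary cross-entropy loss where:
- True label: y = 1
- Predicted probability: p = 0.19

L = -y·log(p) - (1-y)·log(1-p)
L = 1.661

L = -1·log(0.19) - 0·log(0.81) = -log(0.19) = 1.661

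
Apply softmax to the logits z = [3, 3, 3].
p = [0.3333, 0.3333, 0.3333]

exp(z) = [20.09, 20.09, 20.09]
Sum = 60.26
p = [0.3333, 0.3333, 0.3333]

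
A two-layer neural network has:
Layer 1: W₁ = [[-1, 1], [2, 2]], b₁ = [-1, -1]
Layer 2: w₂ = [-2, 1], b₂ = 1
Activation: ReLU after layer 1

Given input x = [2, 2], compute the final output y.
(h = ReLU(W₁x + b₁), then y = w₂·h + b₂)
y = 8

Layer 1 pre-activation: z₁ = [-1, 7]
After ReLU: h = [0, 7]
Layer 2 output: y = -2×0 + 1×7 + 1 = 8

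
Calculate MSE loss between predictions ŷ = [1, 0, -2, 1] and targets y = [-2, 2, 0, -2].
MSE = 6.5

MSE = (1/4)((1--2)² + (0-2)² + (-2-0)² + (1--2)²) = (1/4)(9 + 4 + 4 + 9) = 6.5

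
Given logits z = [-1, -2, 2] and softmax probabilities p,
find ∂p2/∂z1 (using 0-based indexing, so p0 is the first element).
∂p2/∂z1 = -0.01605

p = softmax(z) = [0.04661, 0.01715, 0.9362]
p2 = 0.9362, p1 = 0.01715

∂p2/∂z1 = -p2 × p1 = -0.9362 × 0.01715 = -0.01605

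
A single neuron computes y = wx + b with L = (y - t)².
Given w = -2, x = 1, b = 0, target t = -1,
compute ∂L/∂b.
∂L/∂b = -2

y = wx + b = (-2)(1) + 0 = -2
∂L/∂y = 2(y - t) = 2(-2 - -1) = -2
∂y/∂b = 1
∂L/∂b = ∂L/∂y · ∂y/∂b = -2 × 1 = -2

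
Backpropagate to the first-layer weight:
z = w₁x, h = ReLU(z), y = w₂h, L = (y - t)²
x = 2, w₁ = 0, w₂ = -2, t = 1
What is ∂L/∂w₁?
∂L/∂w₁ = 0

Forward pass:
z = w₁x = 0×2 = 0
h = ReLU(0) = 0
y = w₂h = -2×0 = 0

Backward pass:
∂L/∂y = 2(y - t) = 2(0 - 1) = -2
∂y/∂h = w₂ = -2
∂h/∂z = 0 (ReLU derivative)
∂z/∂w₁ = x = 2

∂L/∂w₁ = -2 × -2 × 0 × 2 = 0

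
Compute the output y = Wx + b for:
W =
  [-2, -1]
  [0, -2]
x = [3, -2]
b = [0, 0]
y = [-4, 4]

Wx = [-2×3 + -1×-2, 0×3 + -2×-2]
   = [-4, 4]
y = Wx + b = [-4 + 0, 4 + 0] = [-4, 4]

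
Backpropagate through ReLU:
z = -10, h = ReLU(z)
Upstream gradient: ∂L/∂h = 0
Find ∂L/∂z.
∂L/∂z = 0

h = ReLU(-10) = 0
Since z < 0: ∂h/∂z = 0
∂L/∂z = ∂L/∂h · ∂h/∂z = 0 × 0 = 0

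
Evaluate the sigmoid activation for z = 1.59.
0.8306

sigmoid(1.59) = 1/(1 + e^(-1.59)) = 1/(1 + 0.2039) = 0.8306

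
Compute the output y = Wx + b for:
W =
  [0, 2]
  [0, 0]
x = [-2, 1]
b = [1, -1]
y = [3, -1]

Wx = [0×-2 + 2×1, 0×-2 + 0×1]
   = [2, 0]
y = Wx + b = [2 + 1, 0 + -1] = [3, -1]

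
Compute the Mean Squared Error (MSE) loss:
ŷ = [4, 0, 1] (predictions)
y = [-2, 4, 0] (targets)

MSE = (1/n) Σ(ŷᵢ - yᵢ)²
MSE = 17.67

MSE = (1/3)((4--2)² + (0-4)² + (1-0)²) = (1/3)(36 + 16 + 1) = 17.67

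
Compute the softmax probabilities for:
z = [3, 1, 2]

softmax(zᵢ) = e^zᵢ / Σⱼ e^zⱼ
p = [0.6652, 0.09, 0.2447]

exp(z) = [20.09, 2.718, 7.389]
Sum = 30.19
p = [0.6652, 0.09, 0.2447]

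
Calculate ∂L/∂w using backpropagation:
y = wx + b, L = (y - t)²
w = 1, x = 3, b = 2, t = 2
∂L/∂w = 18

y = wx + b = (1)(3) + 2 = 5
∂L/∂y = 2(y - t) = 2(5 - 2) = 6
∂y/∂w = x = 3
∂L/∂w = ∂L/∂y · ∂y/∂w = 6 × 3 = 18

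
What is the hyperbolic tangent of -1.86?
-0.9527

tanh(-1.86) = (e^(-1.86) - e^(1.86))/(e^(-1.86) + e^(1.86)) = -0.9527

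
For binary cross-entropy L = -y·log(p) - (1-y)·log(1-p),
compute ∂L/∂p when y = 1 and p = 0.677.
∂L/∂p = -1.477

∂L/∂p = -y/p + (1-y)/(1-p) = -1/0.677 + 0 = -1.477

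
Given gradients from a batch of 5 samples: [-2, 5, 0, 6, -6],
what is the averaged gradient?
Average gradient = 0.6

Average = (1/5)(-2 + 5 + 0 + 6 + -6) = 3/5 = 0.6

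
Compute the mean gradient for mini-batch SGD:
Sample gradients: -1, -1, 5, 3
Average gradient = 1.5

Average = (1/4)(-1 + -1 + 5 + 3) = 6/4 = 1.5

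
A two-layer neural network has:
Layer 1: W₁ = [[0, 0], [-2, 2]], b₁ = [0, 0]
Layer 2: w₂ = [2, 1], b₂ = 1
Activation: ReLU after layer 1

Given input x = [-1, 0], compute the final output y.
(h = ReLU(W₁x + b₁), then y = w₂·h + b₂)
y = 3

Layer 1 pre-activation: z₁ = [0, 2]
After ReLU: h = [0, 2]
Layer 2 output: y = 2×0 + 1×2 + 1 = 3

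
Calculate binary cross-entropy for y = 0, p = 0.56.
L = 0.821

L = -0·log(0.56) - 1·log(0.44) = -log(0.44) = 0.821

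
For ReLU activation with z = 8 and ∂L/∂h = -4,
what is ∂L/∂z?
∂L/∂z = -4

h = ReLU(8) = 8
Since z > 0: ∂h/∂z = 1
∂L/∂z = ∂L/∂h · ∂h/∂z = -4 × 1 = -4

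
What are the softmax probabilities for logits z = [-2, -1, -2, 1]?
p = [0.0403, 0.1096, 0.0403, 0.8098]

exp(z) = [0.1353, 0.3679, 0.1353, 2.718]
Sum = 3.357
p = [0.0403, 0.1096, 0.0403, 0.8098]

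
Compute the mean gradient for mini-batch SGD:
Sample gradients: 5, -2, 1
Average gradient = 1.333

Average = (1/3)(5 + -2 + 1) = 4/3 = 1.333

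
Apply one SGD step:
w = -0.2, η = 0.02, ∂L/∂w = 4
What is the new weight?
w_new = -0.28

w_new = w - η·∂L/∂w = -0.2 - 0.02×(4) = -0.2 - (0.08) = -0.28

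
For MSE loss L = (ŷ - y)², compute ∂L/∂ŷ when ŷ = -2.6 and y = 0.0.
∂L/∂ŷ = -5.2

∂L/∂ŷ = 2(ŷ - y) = 2(-2.6 - 0.0) = 2(-2.6) = -5.2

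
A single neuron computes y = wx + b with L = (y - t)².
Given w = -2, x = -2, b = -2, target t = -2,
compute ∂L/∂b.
∂L/∂b = 8

y = wx + b = (-2)(-2) + -2 = 2
∂L/∂y = 2(y - t) = 2(2 - -2) = 8
∂y/∂b = 1
∂L/∂b = ∂L/∂y · ∂y/∂b = 8 × 1 = 8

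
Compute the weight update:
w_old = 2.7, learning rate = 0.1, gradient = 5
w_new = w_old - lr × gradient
w_new = 2.2

w_new = w - η·∂L/∂w = 2.7 - 0.1×(5) = 2.7 - (0.5) = 2.2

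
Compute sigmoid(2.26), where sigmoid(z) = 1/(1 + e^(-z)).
0.9055

sigmoid(2.26) = 1/(1 + e^(-2.26)) = 1/(1 + 0.1044) = 0.9055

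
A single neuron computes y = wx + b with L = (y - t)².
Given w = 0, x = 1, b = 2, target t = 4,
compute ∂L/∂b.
∂L/∂b = -4

y = wx + b = (0)(1) + 2 = 2
∂L/∂y = 2(y - t) = 2(2 - 4) = -4
∂y/∂b = 1
∂L/∂b = ∂L/∂y · ∂y/∂b = -4 × 1 = -4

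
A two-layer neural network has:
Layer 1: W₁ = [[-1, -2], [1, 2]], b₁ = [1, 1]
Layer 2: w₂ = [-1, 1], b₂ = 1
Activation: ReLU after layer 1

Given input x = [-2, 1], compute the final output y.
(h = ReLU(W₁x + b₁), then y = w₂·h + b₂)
y = 1

Layer 1 pre-activation: z₁ = [1, 1]
After ReLU: h = [1, 1]
Layer 2 output: y = -1×1 + 1×1 + 1 = 1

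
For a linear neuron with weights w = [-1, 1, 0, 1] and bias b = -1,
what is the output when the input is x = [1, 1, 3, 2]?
y = 1

y = (-1)(1) + (1)(1) + (0)(3) + (1)(2) + -1 = 1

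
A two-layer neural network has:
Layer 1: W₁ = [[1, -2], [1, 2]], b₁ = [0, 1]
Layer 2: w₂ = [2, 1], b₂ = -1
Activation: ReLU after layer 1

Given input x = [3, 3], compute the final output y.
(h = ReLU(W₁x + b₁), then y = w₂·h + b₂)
y = 9

Layer 1 pre-activation: z₁ = [-3, 10]
After ReLU: h = [0, 10]
Layer 2 output: y = 2×0 + 1×10 + -1 = 9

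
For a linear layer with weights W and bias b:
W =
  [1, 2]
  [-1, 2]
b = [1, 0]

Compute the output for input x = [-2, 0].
y = [-1, 2]

Wx = [1×-2 + 2×0, -1×-2 + 2×0]
   = [-2, 2]
y = Wx + b = [-2 + 1, 2 + 0] = [-1, 2]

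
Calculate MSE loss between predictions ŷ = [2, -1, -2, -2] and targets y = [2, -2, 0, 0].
MSE = 2.25

MSE = (1/4)((2-2)² + (-1--2)² + (-2-0)² + (-2-0)²) = (1/4)(0 + 1 + 4 + 4) = 2.25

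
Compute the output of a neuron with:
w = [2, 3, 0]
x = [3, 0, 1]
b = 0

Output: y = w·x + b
y = 6

y = (2)(3) + (3)(0) + (0)(1) + 0 = 6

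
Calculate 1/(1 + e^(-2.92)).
0.9488

sigmoid(2.92) = 1/(1 + e^(-2.92)) = 1/(1 + 0.05393) = 0.9488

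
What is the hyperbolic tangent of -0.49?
-0.4542

tanh(-0.49) = (e^(-0.49) - e^(0.49))/(e^(-0.49) + e^(0.49)) = -0.4542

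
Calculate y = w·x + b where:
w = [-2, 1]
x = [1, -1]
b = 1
y = -2

y = (-2)(1) + (1)(-1) + 1 = -2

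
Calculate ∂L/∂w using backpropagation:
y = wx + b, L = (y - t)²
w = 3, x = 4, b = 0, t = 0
∂L/∂w = 96

y = wx + b = (3)(4) + 0 = 12
∂L/∂y = 2(y - t) = 2(12 - 0) = 24
∂y/∂w = x = 4
∂L/∂w = ∂L/∂y · ∂y/∂w = 24 × 4 = 96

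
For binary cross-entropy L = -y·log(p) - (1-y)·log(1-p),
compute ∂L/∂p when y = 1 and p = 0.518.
∂L/∂p = -1.931

∂L/∂p = -y/p + (1-y)/(1-p) = -1/0.518 + 0 = -1.931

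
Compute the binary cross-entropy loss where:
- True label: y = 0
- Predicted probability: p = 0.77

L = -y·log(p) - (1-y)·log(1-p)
L = 1.47

L = -0·log(0.77) - 1·log(0.23) = -log(0.23) = 1.47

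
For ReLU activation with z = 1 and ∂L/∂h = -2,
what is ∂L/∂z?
∂L/∂z = -2

h = ReLU(1) = 1
Since z > 0: ∂h/∂z = 1
∂L/∂z = ∂L/∂h · ∂h/∂z = -2 × 1 = -2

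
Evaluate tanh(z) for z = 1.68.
0.9329

tanh(1.68) = (e^(1.68) - e^(-1.68))/(e^(1.68) + e^(-1.68)) = 0.9329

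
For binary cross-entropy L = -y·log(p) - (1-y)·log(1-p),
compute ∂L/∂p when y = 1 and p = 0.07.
∂L/∂p = -14.29

∂L/∂p = -y/p + (1-y)/(1-p) = -1/0.07 + 0 = -14.29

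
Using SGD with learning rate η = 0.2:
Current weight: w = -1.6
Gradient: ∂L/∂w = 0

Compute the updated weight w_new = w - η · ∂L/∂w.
w_new = -1.6

w_new = w - η·∂L/∂w = -1.6 - 0.2×(0) = -1.6 - (0) = -1.6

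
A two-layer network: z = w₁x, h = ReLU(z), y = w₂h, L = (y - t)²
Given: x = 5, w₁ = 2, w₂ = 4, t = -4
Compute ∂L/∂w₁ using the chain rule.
∂L/∂w₁ = 1760

Forward pass:
z = w₁x = 2×5 = 10
h = ReLU(10) = 10
y = w₂h = 4×10 = 40

Backward pass:
∂L/∂y = 2(y - t) = 2(40 - -4) = 88
∂y/∂h = w₂ = 4
∂h/∂z = 1 (ReLU derivative)
∂z/∂w₁ = x = 5

∂L/∂w₁ = 88 × 4 × 1 × 5 = 1760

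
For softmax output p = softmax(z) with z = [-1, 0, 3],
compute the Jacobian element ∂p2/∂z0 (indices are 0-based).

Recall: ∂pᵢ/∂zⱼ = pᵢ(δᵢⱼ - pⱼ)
∂p2/∂z0 = -0.01605

p = softmax(z) = [0.01715, 0.04661, 0.9362]
p2 = 0.9362, p0 = 0.01715

∂p2/∂z0 = -p2 × p0 = -0.9362 × 0.01715 = -0.01605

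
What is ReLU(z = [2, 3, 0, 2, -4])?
h = [2, 3, 0, 2, 0]

ReLU applied element-wise: max(0,2)=2, max(0,3)=3, max(0,0)=0, max(0,2)=2, max(0,-4)=0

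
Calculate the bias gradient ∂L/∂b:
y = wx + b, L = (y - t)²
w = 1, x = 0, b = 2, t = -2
∂L/∂b = 8

y = wx + b = (1)(0) + 2 = 2
∂L/∂y = 2(y - t) = 2(2 - -2) = 8
∂y/∂b = 1
∂L/∂b = ∂L/∂y · ∂y/∂b = 8 × 1 = 8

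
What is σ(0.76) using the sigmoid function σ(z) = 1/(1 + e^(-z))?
0.6814

sigmoid(0.76) = 1/(1 + e^(-0.76)) = 1/(1 + 0.4677) = 0.6814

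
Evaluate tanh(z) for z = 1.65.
0.9289

tanh(1.65) = (e^(1.65) - e^(-1.65))/(e^(1.65) + e^(-1.65)) = 0.9289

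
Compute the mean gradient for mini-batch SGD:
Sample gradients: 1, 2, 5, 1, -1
Average gradient = 1.6

Average = (1/5)(1 + 2 + 5 + 1 + -1) = 8/5 = 1.6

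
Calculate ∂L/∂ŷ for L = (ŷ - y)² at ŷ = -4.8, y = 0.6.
∂L/∂ŷ = -10.8

∂L/∂ŷ = 2(ŷ - y) = 2(-4.8 - 0.6) = 2(-5.4) = -10.8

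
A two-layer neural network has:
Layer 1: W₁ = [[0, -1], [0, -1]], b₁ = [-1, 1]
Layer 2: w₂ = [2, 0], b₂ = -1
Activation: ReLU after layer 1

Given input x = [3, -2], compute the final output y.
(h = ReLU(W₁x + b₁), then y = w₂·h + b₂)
y = 1

Layer 1 pre-activation: z₁ = [1, 3]
After ReLU: h = [1, 3]
Layer 2 output: y = 2×1 + 0×3 + -1 = 1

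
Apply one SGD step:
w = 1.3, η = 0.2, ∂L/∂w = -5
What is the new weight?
w_new = 2.3

w_new = w - η·∂L/∂w = 1.3 - 0.2×(-5) = 1.3 - (-1) = 2.3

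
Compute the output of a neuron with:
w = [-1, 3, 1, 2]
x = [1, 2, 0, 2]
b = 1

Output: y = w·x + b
y = 10

y = (-1)(1) + (3)(2) + (1)(0) + (2)(2) + 1 = 10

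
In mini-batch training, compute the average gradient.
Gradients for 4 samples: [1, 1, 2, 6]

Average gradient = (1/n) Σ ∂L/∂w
Average gradient = 2.5

Average = (1/4)(1 + 1 + 2 + 6) = 10/4 = 2.5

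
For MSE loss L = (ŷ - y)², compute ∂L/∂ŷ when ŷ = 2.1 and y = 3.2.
∂L/∂ŷ = -2.2

∂L/∂ŷ = 2(ŷ - y) = 2(2.1 - 3.2) = 2(-1.1) = -2.2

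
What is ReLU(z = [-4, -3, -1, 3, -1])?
h = [0, 0, 0, 3, 0]

ReLU applied element-wise: max(0,-4)=0, max(0,-3)=0, max(0,-1)=0, max(0,3)=3, max(0,-1)=0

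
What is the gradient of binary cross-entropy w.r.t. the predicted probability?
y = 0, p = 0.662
∂L/∂p = 2.959

∂L/∂p = -y/p + (1-y)/(1-p) = 0 + 1/0.338 = 2.959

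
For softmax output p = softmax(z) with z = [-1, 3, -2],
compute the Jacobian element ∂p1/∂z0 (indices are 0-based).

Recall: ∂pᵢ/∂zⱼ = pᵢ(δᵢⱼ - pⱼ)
∂p1/∂z0 = -0.01743

p = softmax(z) = [0.01787, 0.9756, 0.006573]
p1 = 0.9756, p0 = 0.01787

∂p1/∂z0 = -p1 × p0 = -0.9756 × 0.01787 = -0.01743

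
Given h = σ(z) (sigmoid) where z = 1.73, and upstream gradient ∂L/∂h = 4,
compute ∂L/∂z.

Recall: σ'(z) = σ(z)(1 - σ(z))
∂L/∂z = 0.5116

σ(1.73) = 0.8494
σ'(1.73) = σ(1.73)(1 - σ(1.73)) = 0.8494 × 0.1506 = 0.1279
∂L/∂z = ∂L/∂h · σ'(z) = 4 × 0.1279 = 0.5116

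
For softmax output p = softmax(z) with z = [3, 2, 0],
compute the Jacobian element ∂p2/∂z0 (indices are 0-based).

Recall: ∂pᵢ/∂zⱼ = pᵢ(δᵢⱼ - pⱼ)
∂p2/∂z0 = -0.02477

p = softmax(z) = [0.7054, 0.2595, 0.03512]
p2 = 0.03512, p0 = 0.7054

∂p2/∂z0 = -p2 × p0 = -0.03512 × 0.7054 = -0.02477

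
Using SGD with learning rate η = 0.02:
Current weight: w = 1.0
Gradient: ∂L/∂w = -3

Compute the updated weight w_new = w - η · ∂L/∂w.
w_new = 1.06

w_new = w - η·∂L/∂w = 1.0 - 0.02×(-3) = 1.0 - (-0.06) = 1.06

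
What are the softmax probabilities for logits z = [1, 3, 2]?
p = [0.09, 0.6652, 0.2447]

exp(z) = [2.718, 20.09, 7.389]
Sum = 30.19
p = [0.09, 0.6652, 0.2447]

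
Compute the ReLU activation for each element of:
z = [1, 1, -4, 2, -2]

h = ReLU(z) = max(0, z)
h = [1, 1, 0, 2, 0]

ReLU applied element-wise: max(0,1)=1, max(0,1)=1, max(0,-4)=0, max(0,2)=2, max(0,-2)=0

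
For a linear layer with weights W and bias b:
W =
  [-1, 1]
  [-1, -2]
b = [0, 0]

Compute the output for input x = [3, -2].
y = [-5, 1]

Wx = [-1×3 + 1×-2, -1×3 + -2×-2]
   = [-5, 1]
y = Wx + b = [-5 + 0, 1 + 0] = [-5, 1]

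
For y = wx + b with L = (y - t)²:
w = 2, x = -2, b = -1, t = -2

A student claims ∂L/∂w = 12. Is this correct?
Correct

y = (2)(-2) + -1 = -5
∂L/∂y = 2(y - t) = 2(-5 - -2) = -6
∂y/∂w = x = -2
∂L/∂w = -6 × -2 = 12

Claimed value: 12
Correct: The correct gradient is 12.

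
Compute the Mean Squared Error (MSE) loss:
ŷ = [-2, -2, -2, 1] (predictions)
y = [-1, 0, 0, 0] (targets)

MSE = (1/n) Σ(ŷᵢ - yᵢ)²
MSE = 2.5

MSE = (1/4)((-2--1)² + (-2-0)² + (-2-0)² + (1-0)²) = (1/4)(1 + 4 + 4 + 1) = 2.5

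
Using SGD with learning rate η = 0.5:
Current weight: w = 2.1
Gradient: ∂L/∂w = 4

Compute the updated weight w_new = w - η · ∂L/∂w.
w_new = 0.1

w_new = w - η·∂L/∂w = 2.1 - 0.5×(4) = 2.1 - (2) = 0.1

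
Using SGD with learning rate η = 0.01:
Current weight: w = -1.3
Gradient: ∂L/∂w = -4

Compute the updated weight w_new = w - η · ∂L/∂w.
w_new = -1.26

w_new = w - η·∂L/∂w = -1.3 - 0.01×(-4) = -1.3 - (-0.04) = -1.26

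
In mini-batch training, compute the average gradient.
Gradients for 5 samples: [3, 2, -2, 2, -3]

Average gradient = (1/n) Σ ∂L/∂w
Average gradient = 0.4

Average = (1/5)(3 + 2 + -2 + 2 + -3) = 2/5 = 0.4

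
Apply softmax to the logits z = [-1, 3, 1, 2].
p = [0.012, 0.6572, 0.0889, 0.2418]

exp(z) = [0.3679, 20.09, 2.718, 7.389]
Sum = 30.56
p = [0.012, 0.6572, 0.0889, 0.2418]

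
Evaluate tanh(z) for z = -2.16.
-0.9737

tanh(-2.16) = (e^(-2.16) - e^(2.16))/(e^(-2.16) + e^(2.16)) = -0.9737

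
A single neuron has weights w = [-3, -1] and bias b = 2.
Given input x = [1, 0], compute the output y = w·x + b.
y = -1

y = (-3)(1) + (-1)(0) + 2 = -1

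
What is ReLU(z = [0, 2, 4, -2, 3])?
h = [0, 2, 4, 0, 3]

ReLU applied element-wise: max(0,0)=0, max(0,2)=2, max(0,4)=4, max(0,-2)=0, max(0,3)=3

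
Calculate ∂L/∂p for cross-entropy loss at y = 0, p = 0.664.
∂L/∂p = 2.976

∂L/∂p = -y/p + (1-y)/(1-p) = 0 + 1/0.336 = 2.976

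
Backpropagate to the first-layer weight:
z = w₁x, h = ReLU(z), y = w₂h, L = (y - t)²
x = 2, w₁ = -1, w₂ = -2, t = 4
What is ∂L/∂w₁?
∂L/∂w₁ = 0

Forward pass:
z = w₁x = -1×2 = -2
h = ReLU(-2) = 0
y = w₂h = -2×0 = 0

Backward pass:
∂L/∂y = 2(y - t) = 2(0 - 4) = -8
∂y/∂h = w₂ = -2
∂h/∂z = 0 (ReLU derivative)
∂z/∂w₁ = x = 2

∂L/∂w₁ = -8 × -2 × 0 × 2 = 0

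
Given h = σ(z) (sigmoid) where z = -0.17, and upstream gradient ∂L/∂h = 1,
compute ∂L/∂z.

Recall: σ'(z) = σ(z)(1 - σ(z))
∂L/∂z = 0.2482

σ(-0.17) = 0.4576
σ'(-0.17) = σ(-0.17)(1 - σ(-0.17)) = 0.4576 × 0.5424 = 0.2482
∂L/∂z = ∂L/∂h · σ'(z) = 1 × 0.2482 = 0.2482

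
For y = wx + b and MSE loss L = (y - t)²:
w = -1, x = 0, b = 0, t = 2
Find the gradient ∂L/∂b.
∂L/∂b = -4

y = wx + b = (-1)(0) + 0 = 0
∂L/∂y = 2(y - t) = 2(0 - 2) = -4
∂y/∂b = 1
∂L/∂b = ∂L/∂y · ∂y/∂b = -4 × 1 = -4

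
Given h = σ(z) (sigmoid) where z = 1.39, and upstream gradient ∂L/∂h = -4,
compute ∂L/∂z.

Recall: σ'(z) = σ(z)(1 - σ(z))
∂L/∂z = -0.6386

σ(1.39) = 0.8006
σ'(1.39) = σ(1.39)(1 - σ(1.39)) = 0.8006 × 0.1994 = 0.1596
∂L/∂z = ∂L/∂h · σ'(z) = -4 × 0.1596 = -0.6386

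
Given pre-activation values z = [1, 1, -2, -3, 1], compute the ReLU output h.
h = [1, 1, 0, 0, 1]

ReLU applied element-wise: max(0,1)=1, max(0,1)=1, max(0,-2)=0, max(0,-3)=0, max(0,1)=1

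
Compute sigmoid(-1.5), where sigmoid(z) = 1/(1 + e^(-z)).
0.1824

sigmoid(-1.5) = 1/(1 + e^(1.5)) = 1/(1 + 4.482) = 0.1824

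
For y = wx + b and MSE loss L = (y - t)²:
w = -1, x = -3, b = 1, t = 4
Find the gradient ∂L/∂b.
∂L/∂b = 0

y = wx + b = (-1)(-3) + 1 = 4
∂L/∂y = 2(y - t) = 2(4 - 4) = 0
∂y/∂b = 1
∂L/∂b = ∂L/∂y · ∂y/∂b = 0 × 1 = 0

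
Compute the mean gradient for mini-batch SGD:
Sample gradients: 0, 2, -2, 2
Average gradient = 0.5

Average = (1/4)(0 + 2 + -2 + 2) = 2/4 = 0.5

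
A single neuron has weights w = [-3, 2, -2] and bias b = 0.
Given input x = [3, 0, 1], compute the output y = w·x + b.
y = -11

y = (-3)(3) + (2)(0) + (-2)(1) + 0 = -11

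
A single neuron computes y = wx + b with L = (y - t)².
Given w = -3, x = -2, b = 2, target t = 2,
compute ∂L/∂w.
∂L/∂w = -24

y = wx + b = (-3)(-2) + 2 = 8
∂L/∂y = 2(y - t) = 2(8 - 2) = 12
∂y/∂w = x = -2
∂L/∂w = ∂L/∂y · ∂y/∂w = 12 × -2 = -24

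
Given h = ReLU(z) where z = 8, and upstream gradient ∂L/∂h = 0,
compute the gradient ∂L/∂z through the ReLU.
∂L/∂z = 0

h = ReLU(8) = 8
Since z > 0: ∂h/∂z = 1
∂L/∂z = ∂L/∂h · ∂h/∂z = 0 × 1 = 0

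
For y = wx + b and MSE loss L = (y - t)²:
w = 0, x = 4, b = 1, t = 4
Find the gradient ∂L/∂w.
∂L/∂w = -24

y = wx + b = (0)(4) + 1 = 1
∂L/∂y = 2(y - t) = 2(1 - 4) = -6
∂y/∂w = x = 4
∂L/∂w = ∂L/∂y · ∂y/∂w = -6 × 4 = -24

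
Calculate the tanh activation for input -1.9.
-0.9562

tanh(-1.9) = (e^(-1.9) - e^(1.9))/(e^(-1.9) + e^(1.9)) = -0.9562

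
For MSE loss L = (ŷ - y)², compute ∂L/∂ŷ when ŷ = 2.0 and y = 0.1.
∂L/∂ŷ = 3.8

∂L/∂ŷ = 2(ŷ - y) = 2(2.0 - 0.1) = 2(1.9) = 3.8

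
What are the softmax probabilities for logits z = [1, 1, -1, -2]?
p = [0.4576, 0.4576, 0.0619, 0.0228]

exp(z) = [2.718, 2.718, 0.3679, 0.1353]
Sum = 5.94
p = [0.4576, 0.4576, 0.0619, 0.0228]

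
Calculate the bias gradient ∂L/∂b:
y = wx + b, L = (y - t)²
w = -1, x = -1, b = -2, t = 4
∂L/∂b = -10

y = wx + b = (-1)(-1) + -2 = -1
∂L/∂y = 2(y - t) = 2(-1 - 4) = -10
∂y/∂b = 1
∂L/∂b = ∂L/∂y · ∂y/∂b = -10 × 1 = -10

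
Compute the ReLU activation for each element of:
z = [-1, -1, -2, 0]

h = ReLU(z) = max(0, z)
h = [0, 0, 0, 0]

ReLU applied element-wise: max(0,-1)=0, max(0,-1)=0, max(0,-2)=0, max(0,0)=0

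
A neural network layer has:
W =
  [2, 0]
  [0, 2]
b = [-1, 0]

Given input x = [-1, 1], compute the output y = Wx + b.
y = [-3, 2]

Wx = [2×-1 + 0×1, 0×-1 + 2×1]
   = [-2, 2]
y = Wx + b = [-2 + -1, 2 + 0] = [-3, 2]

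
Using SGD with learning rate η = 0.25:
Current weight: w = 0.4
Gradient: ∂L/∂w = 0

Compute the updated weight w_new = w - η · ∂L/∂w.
w_new = 0.4

w_new = w - η·∂L/∂w = 0.4 - 0.25×(0) = 0.4 - (0) = 0.4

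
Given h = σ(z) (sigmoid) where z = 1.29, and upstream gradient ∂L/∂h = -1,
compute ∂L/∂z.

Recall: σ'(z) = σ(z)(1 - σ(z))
∂L/∂z = -0.1693

σ(1.29) = 0.7841
σ'(1.29) = σ(1.29)(1 - σ(1.29)) = 0.7841 × 0.2159 = 0.1693
∂L/∂z = ∂L/∂h · σ'(z) = -1 × 0.1693 = -0.1693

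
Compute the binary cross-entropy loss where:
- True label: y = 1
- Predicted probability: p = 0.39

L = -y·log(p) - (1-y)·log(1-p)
L = 0.9416

L = -1·log(0.39) - 0·log(0.61) = -log(0.39) = 0.9416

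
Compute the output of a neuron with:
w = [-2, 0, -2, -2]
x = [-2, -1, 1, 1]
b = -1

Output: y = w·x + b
y = -1

y = (-2)(-2) + (0)(-1) + (-2)(1) + (-2)(1) + -1 = -1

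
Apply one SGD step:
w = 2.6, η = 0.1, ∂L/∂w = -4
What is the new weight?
w_new = 3

w_new = w - η·∂L/∂w = 2.6 - 0.1×(-4) = 2.6 - (-0.4) = 3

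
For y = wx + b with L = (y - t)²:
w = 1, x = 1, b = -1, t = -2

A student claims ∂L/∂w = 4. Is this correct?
Correct

y = (1)(1) + -1 = 0
∂L/∂y = 2(y - t) = 2(0 - -2) = 4
∂y/∂w = x = 1
∂L/∂w = 4 × 1 = 4

Claimed value: 4
Correct: The correct gradient is 4.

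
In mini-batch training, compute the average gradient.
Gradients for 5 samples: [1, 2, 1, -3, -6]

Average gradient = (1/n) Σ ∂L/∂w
Average gradient = -1

Average = (1/5)(1 + 2 + 1 + -3 + -6) = -5/5 = -1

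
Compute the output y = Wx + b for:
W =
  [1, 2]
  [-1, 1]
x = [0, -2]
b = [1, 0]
y = [-3, -2]

Wx = [1×0 + 2×-2, -1×0 + 1×-2]
   = [-4, -2]
y = Wx + b = [-4 + 1, -2 + 0] = [-3, -2]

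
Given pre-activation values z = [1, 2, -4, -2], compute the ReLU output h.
h = [1, 2, 0, 0]

ReLU applied element-wise: max(0,1)=1, max(0,2)=2, max(0,-4)=0, max(0,-2)=0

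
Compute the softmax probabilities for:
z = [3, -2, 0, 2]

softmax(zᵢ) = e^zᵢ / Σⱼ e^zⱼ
p = [0.702, 0.0047, 0.035, 0.2583]

exp(z) = [20.09, 0.1353, 1, 7.389]
Sum = 28.61
p = [0.702, 0.0047, 0.035, 0.2583]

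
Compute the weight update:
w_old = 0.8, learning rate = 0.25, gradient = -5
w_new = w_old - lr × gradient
w_new = 2.05

w_new = w - η·∂L/∂w = 0.8 - 0.25×(-5) = 0.8 - (-1.25) = 2.05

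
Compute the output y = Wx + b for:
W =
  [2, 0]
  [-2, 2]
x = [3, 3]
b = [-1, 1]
y = [5, 1]

Wx = [2×3 + 0×3, -2×3 + 2×3]
   = [6, 0]
y = Wx + b = [6 + -1, 0 + 1] = [5, 1]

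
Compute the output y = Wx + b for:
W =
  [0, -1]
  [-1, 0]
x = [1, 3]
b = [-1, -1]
y = [-4, -2]

Wx = [0×1 + -1×3, -1×1 + 0×3]
   = [-3, -1]
y = Wx + b = [-3 + -1, -1 + -1] = [-4, -2]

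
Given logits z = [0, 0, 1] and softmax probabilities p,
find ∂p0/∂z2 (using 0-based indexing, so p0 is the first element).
∂p0/∂z2 = -0.1221

p = softmax(z) = [0.2119, 0.2119, 0.5761]
p0 = 0.2119, p2 = 0.5761

∂p0/∂z2 = -p0 × p2 = -0.2119 × 0.5761 = -0.1221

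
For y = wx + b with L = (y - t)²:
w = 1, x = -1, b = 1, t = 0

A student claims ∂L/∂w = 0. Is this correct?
Correct

y = (1)(-1) + 1 = 0
∂L/∂y = 2(y - t) = 2(0 - 0) = 0
∂y/∂w = x = -1
∂L/∂w = 0 × -1 = 0

Claimed value: 0
Correct: The correct gradient is 0.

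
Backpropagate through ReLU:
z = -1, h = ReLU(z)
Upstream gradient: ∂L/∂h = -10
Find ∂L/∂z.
∂L/∂z = 0

h = ReLU(-1) = 0
Since z < 0: ∂h/∂z = 0
∂L/∂z = ∂L/∂h · ∂h/∂z = -10 × 0 = 0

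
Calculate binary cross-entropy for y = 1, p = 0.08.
L = 2.526

L = -1·log(0.08) - 0·log(0.92) = -log(0.08) = 2.526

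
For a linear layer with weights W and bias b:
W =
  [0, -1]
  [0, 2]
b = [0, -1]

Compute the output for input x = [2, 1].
y = [-1, 1]

Wx = [0×2 + -1×1, 0×2 + 2×1]
   = [-1, 2]
y = Wx + b = [-1 + 0, 2 + -1] = [-1, 1]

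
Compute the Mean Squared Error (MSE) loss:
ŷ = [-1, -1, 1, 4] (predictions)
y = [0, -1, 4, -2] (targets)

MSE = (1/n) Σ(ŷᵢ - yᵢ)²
MSE = 11.5

MSE = (1/4)((-1-0)² + (-1--1)² + (1-4)² + (4--2)²) = (1/4)(1 + 0 + 9 + 36) = 11.5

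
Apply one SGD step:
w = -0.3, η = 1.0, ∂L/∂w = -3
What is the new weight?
w_new = 2.7

w_new = w - η·∂L/∂w = -0.3 - 1.0×(-3) = -0.3 - (-3) = 2.7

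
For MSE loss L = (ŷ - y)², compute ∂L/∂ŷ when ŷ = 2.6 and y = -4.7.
∂L/∂ŷ = 14.6

∂L/∂ŷ = 2(ŷ - y) = 2(2.6 - -4.7) = 2(7.3) = 14.6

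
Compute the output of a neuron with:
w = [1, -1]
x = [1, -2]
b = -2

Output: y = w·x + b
y = 1

y = (1)(1) + (-1)(-2) + -2 = 1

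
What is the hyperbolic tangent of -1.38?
-0.881

tanh(-1.38) = (e^(-1.38) - e^(1.38))/(e^(-1.38) + e^(1.38)) = -0.881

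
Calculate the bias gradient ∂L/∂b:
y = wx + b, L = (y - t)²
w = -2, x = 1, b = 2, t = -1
∂L/∂b = 2

y = wx + b = (-2)(1) + 2 = 0
∂L/∂y = 2(y - t) = 2(0 - -1) = 2
∂y/∂b = 1
∂L/∂b = ∂L/∂y · ∂y/∂b = 2 × 1 = 2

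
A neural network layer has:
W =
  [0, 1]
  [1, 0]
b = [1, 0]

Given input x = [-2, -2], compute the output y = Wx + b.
y = [-1, -2]

Wx = [0×-2 + 1×-2, 1×-2 + 0×-2]
   = [-2, -2]
y = Wx + b = [-2 + 1, -2 + 0] = [-1, -2]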